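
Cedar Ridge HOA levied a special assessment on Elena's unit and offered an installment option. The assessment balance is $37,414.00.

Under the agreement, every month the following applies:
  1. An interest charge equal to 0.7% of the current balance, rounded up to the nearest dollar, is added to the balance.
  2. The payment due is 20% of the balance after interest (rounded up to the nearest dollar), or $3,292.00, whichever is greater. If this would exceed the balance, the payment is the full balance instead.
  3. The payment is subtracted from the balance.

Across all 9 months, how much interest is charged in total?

Month 1: opening $37,414.00; interest $262.00 → $37,676.00; payment $7,536.00; balance $30,140.00
Month 2: opening $30,140.00; interest $211.00 → $30,351.00; payment $6,071.00; balance $24,280.00
Month 3: opening $24,280.00; interest $170.00 → $24,450.00; payment $4,890.00; balance $19,560.00
Month 4: opening $19,560.00; interest $137.00 → $19,697.00; payment $3,940.00; balance $15,757.00
Month 5: opening $15,757.00; interest $111.00 → $15,868.00; payment $3,292.00; balance $12,576.00
Month 6: opening $12,576.00; interest $89.00 → $12,665.00; payment $3,292.00; balance $9,373.00
Month 7: opening $9,373.00; interest $66.00 → $9,439.00; payment $3,292.00; balance $6,147.00
Month 8: opening $6,147.00; interest $44.00 → $6,191.00; payment $3,292.00; balance $2,899.00
Month 9: opening $2,899.00; interest $21.00 → $2,920.00; payment $2,920.00; balance $0.00
Total interest: $262.00 + $211.00 + $170.00 + $137.00 + $111.00 + $89.00 + $66.00 + $44.00 + $21.00 = $1,111.00

$1,111.00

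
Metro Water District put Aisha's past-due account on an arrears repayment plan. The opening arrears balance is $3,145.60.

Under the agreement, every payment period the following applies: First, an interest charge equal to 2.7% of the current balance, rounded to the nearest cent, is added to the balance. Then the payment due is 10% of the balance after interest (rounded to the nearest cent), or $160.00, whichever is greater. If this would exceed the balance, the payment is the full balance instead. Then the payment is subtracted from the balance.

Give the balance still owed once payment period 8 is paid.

$1,675.75

Payment period 1: opening $3,145.60; interest $84.93 → $3,230.53; payment $323.05; balance $2,907.48
Payment period 2: opening $2,907.48; interest $78.50 → $2,985.98; payment $298.60; balance $2,687.38
Payment period 3: opening $2,687.38; interest $72.56 → $2,759.94; payment $275.99; balance $2,483.95
Payment period 4: opening $2,483.95; interest $67.07 → $2,551.02; payment $255.10; balance $2,295.92
Payment period 5: opening $2,295.92; interest $61.99 → $2,357.91; payment $235.79; balance $2,122.12
Payment period 6: opening $2,122.12; interest $57.30 → $2,179.42; payment $217.94; balance $1,961.48
Payment period 7: opening $1,961.48; interest $52.96 → $2,014.44; payment $201.44; balance $1,813.00
Payment period 8: opening $1,813.00; interest $48.95 → $1,861.95; payment $186.20; balance $1,675.75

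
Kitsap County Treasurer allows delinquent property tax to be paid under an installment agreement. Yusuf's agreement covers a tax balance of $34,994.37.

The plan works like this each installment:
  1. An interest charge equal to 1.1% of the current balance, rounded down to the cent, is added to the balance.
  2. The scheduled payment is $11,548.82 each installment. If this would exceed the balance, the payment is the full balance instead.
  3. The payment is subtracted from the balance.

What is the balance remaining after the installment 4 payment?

Installment 1: $34,994.37 +$384.93 interest = $35,379.30; pay $11,548.82 → $23,830.48
Installment 2: $23,830.48 +$262.13 interest = $24,092.61; pay $11,548.82 → $12,543.79
Installment 3: $12,543.79 +$137.98 interest = $12,681.77; pay $11,548.82 → $1,132.95
Installment 4: $1,132.95 +$12.46 interest = $1,145.41; pay $1,145.41 → $0.00

$0.00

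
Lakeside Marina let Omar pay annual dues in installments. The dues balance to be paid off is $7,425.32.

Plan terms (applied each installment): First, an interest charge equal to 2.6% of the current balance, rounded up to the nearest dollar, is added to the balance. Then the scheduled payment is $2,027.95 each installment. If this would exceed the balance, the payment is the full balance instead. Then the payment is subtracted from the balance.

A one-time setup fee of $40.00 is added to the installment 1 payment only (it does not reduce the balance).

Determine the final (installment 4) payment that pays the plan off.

$1,825.47

Installment 1: $7,425.32 +$194.00 interest = $7,619.32; pay $2,027.95 (+ $40.00 fee) → $5,591.37
Installment 2: $5,591.37 +$146.00 interest = $5,737.37; pay $2,027.95 → $3,709.42
Installment 3: $3,709.42 +$97.00 interest = $3,806.42; pay $2,027.95 → $1,778.47
Installment 4: $1,778.47 +$47.00 interest = $1,825.47; pay $1,825.47 → $0.00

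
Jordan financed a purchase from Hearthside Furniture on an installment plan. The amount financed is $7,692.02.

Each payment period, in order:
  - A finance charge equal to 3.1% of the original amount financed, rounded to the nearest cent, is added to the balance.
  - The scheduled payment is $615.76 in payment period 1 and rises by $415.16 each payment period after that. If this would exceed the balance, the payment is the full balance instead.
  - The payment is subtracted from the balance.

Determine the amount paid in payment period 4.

Payment period 1: opening $7,692.02; interest $238.45 → $7,930.47; payment $615.76; balance $7,314.71
Payment period 2: opening $7,314.71; interest $238.45 → $7,553.16; payment $1,030.92; balance $6,522.24
Payment period 3: opening $6,522.24; interest $238.45 → $6,760.69; payment $1,446.08; balance $5,314.61
Payment period 4: opening $5,314.61; interest $238.45 → $5,553.06; payment $1,861.24; balance $3,691.82

$1,861.24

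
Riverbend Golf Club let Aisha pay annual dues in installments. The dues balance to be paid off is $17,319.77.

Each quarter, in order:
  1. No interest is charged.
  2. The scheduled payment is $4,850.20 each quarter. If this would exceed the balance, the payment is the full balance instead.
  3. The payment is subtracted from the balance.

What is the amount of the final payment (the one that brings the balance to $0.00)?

$2,769.17

Quarter 1: $17,319.77 − $4,850.20 → $12,469.57
Quarter 2: $12,469.57 − $4,850.20 → $7,619.37
Quarter 3: $7,619.37 − $4,850.20 → $2,769.17
Quarter 4: $2,769.17 − $2,769.17 → $0.00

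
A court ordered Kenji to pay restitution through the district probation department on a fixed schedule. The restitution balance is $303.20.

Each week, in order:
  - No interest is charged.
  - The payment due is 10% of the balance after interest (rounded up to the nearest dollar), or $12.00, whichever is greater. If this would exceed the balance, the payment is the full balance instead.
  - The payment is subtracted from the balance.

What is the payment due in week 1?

Week 1: $303.20 − $31.00 → $272.20

$31.00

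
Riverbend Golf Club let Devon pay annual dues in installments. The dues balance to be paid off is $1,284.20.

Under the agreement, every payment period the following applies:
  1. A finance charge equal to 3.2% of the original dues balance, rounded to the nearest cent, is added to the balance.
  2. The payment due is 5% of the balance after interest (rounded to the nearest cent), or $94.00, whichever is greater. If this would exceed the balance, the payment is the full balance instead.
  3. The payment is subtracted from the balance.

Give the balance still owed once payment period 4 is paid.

# | Opening | Interest | Payment | End bal
1 | $1,284.20 | $41.09 | $94.00 | $1,231.29
2 | $1,231.29 | $41.09 | $94.00 | $1,178.38
3 | $1,178.38 | $41.09 | $94.00 | $1,125.47
4 | $1,125.47 | $41.09 | $94.00 | $1,072.56

$1,072.56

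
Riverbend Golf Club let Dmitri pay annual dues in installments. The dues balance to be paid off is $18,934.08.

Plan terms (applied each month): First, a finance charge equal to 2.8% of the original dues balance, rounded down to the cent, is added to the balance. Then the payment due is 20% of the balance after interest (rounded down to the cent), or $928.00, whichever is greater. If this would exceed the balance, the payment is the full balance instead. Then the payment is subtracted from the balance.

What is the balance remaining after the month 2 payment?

$12,881.24

Month 1: $18,934.08 +$530.15 interest = $19,464.23; pay $3,892.84 → $15,571.39
Month 2: $15,571.39 +$530.15 interest = $16,101.54; pay $3,220.30 → $12,881.24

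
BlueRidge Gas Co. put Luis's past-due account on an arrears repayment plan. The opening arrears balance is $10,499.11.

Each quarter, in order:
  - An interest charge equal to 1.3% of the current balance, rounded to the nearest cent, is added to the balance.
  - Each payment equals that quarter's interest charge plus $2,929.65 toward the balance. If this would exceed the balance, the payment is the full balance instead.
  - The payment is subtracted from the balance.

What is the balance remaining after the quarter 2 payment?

# | Opening | Interest | Payment | End bal
1 | $10,499.11 | $136.49 | $3,066.14 | $7,569.46
2 | $7,569.46 | $98.40 | $3,028.05 | $4,639.81

$4,639.81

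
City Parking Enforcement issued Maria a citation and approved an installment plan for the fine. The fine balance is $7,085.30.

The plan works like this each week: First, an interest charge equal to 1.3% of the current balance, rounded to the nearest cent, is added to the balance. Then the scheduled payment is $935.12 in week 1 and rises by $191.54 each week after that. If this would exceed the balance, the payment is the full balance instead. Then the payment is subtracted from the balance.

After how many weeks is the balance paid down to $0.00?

6

Week 1: $7,085.30 +$92.11 interest = $7,177.41; pay $935.12 → $6,242.29
Week 2: $6,242.29 +$81.15 interest = $6,323.44; pay $1,126.66 → $5,196.78
Week 3: $5,196.78 +$67.56 interest = $5,264.34; pay $1,318.20 → $3,946.14
Week 4: $3,946.14 +$51.30 interest = $3,997.44; pay $1,509.74 → $2,487.70
Week 5: $2,487.70 +$32.34 interest = $2,520.04; pay $1,701.28 → $818.76
Week 6: $818.76 +$10.64 interest = $829.40; pay $829.40 → $0.00
Balance reaches $0.00 in week 6.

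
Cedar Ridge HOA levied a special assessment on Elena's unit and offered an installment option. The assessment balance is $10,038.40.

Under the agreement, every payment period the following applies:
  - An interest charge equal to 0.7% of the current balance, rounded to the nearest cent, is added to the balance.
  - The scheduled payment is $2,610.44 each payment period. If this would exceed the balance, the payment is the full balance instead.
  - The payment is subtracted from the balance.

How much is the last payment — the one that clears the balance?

Payment period 1: opening $10,038.40; interest $70.27 → $10,108.67; payment $2,610.44; balance $7,498.23
Payment period 2: opening $7,498.23; interest $52.49 → $7,550.72; payment $2,610.44; balance $4,940.28
Payment period 3: opening $4,940.28; interest $34.58 → $4,974.86; payment $2,610.44; balance $2,364.42
Payment period 4: opening $2,364.42; interest $16.55 → $2,380.97; payment $2,380.97; balance $0.00

$2,380.97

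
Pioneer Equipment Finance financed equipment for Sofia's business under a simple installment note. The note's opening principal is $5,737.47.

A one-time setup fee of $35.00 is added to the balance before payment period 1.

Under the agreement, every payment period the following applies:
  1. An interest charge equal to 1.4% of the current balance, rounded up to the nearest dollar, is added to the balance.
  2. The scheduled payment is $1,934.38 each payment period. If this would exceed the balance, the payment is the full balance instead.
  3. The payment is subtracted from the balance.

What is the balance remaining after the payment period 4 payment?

$0.00

Payment period 1: $5,772.47 +$81.00 interest = $5,853.47; pay $1,934.38 → $3,919.09
Payment period 2: $3,919.09 +$55.00 interest = $3,974.09; pay $1,934.38 → $2,039.71
Payment period 3: $2,039.71 +$29.00 interest = $2,068.71; pay $1,934.38 → $134.33
Payment period 4: $134.33 +$2.00 interest = $136.33; pay $136.33 → $0.00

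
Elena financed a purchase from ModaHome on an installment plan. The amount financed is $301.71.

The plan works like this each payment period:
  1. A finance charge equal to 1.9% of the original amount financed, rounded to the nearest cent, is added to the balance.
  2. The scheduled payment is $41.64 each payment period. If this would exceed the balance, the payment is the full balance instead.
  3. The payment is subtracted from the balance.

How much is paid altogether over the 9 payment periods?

Payment period 1: opening $301.71; interest $5.73 → $307.44; payment $41.64; balance $265.80
Payment period 2: opening $265.80; interest $5.73 → $271.53; payment $41.64; balance $229.89
Payment period 3: opening $229.89; interest $5.73 → $235.62; payment $41.64; balance $193.98
Payment period 4: opening $193.98; interest $5.73 → $199.71; payment $41.64; balance $158.07
Payment period 5: opening $158.07; interest $5.73 → $163.80; payment $41.64; balance $122.16
Payment period 6: opening $122.16; interest $5.73 → $127.89; payment $41.64; balance $86.25
Payment period 7: opening $86.25; interest $5.73 → $91.98; payment $41.64; balance $50.34
Payment period 8: opening $50.34; interest $5.73 → $56.07; payment $41.64; balance $14.43
Payment period 9: opening $14.43; interest $5.73 → $20.16; payment $20.16; balance $0.00
Total paid: $353.28

$353.28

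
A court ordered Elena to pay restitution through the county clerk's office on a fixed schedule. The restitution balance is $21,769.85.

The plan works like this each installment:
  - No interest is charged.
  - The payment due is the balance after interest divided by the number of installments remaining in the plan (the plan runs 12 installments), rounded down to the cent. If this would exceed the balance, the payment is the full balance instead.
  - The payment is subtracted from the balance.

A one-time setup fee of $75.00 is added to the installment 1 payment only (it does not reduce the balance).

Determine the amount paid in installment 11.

Installment 1: opening $21,769.85; payment $1,814.15 (+ $75.00 fee); balance $19,955.70
Installment 2: opening $19,955.70; payment $1,814.15; balance $18,141.55
Installment 3: opening $18,141.55; payment $1,814.15; balance $16,327.40
Installment 4: opening $16,327.40; payment $1,814.15; balance $14,513.25
Installment 5: opening $14,513.25; payment $1,814.15; balance $12,699.10
Installment 6: opening $12,699.10; payment $1,814.15; balance $10,884.95
Installment 7: opening $10,884.95; payment $1,814.15; balance $9,070.80
Installment 8: opening $9,070.80; payment $1,814.16; balance $7,256.64
Installment 9: opening $7,256.64; payment $1,814.16; balance $5,442.48
Installment 10: opening $5,442.48; payment $1,814.16; balance $3,628.32
Installment 11: opening $3,628.32; payment $1,814.16; balance $1,814.16

$1,814.16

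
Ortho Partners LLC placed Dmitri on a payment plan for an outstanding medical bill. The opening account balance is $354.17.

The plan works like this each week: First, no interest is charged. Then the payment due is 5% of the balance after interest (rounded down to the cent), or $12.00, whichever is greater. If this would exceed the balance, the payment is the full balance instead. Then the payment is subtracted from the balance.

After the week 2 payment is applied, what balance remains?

Week 1: opening $354.17; payment $17.70; balance $336.47
Week 2: opening $336.47; payment $16.82; balance $319.65

$319.65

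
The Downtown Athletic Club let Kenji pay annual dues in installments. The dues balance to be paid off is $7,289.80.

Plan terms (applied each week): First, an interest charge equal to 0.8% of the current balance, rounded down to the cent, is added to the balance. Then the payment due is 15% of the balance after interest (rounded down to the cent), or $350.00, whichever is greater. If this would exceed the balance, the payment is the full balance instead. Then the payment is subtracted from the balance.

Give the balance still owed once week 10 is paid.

$1,448.36

Week 1: opening $7,289.80; interest $58.31 → $7,348.11; payment $1,102.21; balance $6,245.90
Week 2: opening $6,245.90; interest $49.96 → $6,295.86; payment $944.37; balance $5,351.49
Week 3: opening $5,351.49; interest $42.81 → $5,394.30; payment $809.14; balance $4,585.16
Week 4: opening $4,585.16; interest $36.68 → $4,621.84; payment $693.27; balance $3,928.57
Week 5: opening $3,928.57; interest $31.42 → $3,959.99; payment $593.99; balance $3,366.00
Week 6: opening $3,366.00; interest $26.92 → $3,392.92; payment $508.93; balance $2,883.99
Week 7: opening $2,883.99; interest $23.07 → $2,907.06; payment $436.05; balance $2,471.01
Week 8: opening $2,471.01; interest $19.76 → $2,490.77; payment $373.61; balance $2,117.16
Week 9: opening $2,117.16; interest $16.93 → $2,134.09; payment $350.00; balance $1,784.09
Week 10: opening $1,784.09; interest $14.27 → $1,798.36; payment $350.00; balance $1,448.36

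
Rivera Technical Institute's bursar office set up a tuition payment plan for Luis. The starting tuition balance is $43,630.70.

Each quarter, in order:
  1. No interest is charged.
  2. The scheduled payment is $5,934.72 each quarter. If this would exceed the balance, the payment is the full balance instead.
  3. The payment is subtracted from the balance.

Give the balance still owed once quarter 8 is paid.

# | Opening | Payment | End bal
1 | $43,630.70 | $5,934.72 | $37,695.98
2 | $37,695.98 | $5,934.72 | $31,761.26
3 | $31,761.26 | $5,934.72 | $25,826.54
4 | $25,826.54 | $5,934.72 | $19,891.82
5 | $19,891.82 | $5,934.72 | $13,957.10
6 | $13,957.10 | $5,934.72 | $8,022.38
7 | $8,022.38 | $5,934.72 | $2,087.66
8 | $2,087.66 | $2,087.66 | $0.00

$0.00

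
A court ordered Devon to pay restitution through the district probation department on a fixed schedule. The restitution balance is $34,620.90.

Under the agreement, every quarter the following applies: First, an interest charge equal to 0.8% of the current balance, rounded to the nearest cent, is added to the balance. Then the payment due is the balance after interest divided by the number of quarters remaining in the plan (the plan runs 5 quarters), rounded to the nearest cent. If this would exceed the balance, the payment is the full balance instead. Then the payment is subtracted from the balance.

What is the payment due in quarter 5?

Quarter 1: $34,620.90 +$276.97 interest = $34,897.87; pay $6,979.57 → $27,918.30
Quarter 2: $27,918.30 +$223.35 interest = $28,141.65; pay $7,035.41 → $21,106.24
Quarter 3: $21,106.24 +$168.85 interest = $21,275.09; pay $7,091.70 → $14,183.39
Quarter 4: $14,183.39 +$113.47 interest = $14,296.86; pay $7,148.43 → $7,148.43
Quarter 5: $7,148.43 +$57.19 interest = $7,205.62; pay $7,205.62 → $0.00

$7,205.62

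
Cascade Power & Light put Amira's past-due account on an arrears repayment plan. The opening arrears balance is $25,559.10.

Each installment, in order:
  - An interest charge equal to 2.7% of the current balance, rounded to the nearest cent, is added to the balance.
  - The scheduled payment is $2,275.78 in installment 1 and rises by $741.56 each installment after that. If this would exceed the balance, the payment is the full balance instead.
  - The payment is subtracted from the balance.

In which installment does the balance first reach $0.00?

7

Installment 1: opening $25,559.10; interest $690.10 → $26,249.20; payment $2,275.78; balance $23,973.42
Installment 2: opening $23,973.42; interest $647.28 → $24,620.70; payment $3,017.34; balance $21,603.36
Installment 3: opening $21,603.36; interest $583.29 → $22,186.65; payment $3,758.90; balance $18,427.75
Installment 4: opening $18,427.75; interest $497.55 → $18,925.30; payment $4,500.46; balance $14,424.84
Installment 5: opening $14,424.84; interest $389.47 → $14,814.31; payment $5,242.02; balance $9,572.29
Installment 6: opening $9,572.29; interest $258.45 → $9,830.74; payment $5,983.58; balance $3,847.16
Installment 7: opening $3,847.16; interest $103.87 → $3,951.03; payment $3,951.03; balance $0.00
Balance reaches $0.00 in installment 7.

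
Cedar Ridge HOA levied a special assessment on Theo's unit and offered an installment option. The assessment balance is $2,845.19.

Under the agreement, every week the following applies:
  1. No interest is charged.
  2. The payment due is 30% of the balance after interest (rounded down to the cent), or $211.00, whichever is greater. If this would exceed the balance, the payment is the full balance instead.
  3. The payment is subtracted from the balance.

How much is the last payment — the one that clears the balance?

# | Opening | Payment | End bal
1 | $2,845.19 | $853.55 | $1,991.64
2 | $1,991.64 | $597.49 | $1,394.15
3 | $1,394.15 | $418.24 | $975.91
4 | $975.91 | $292.77 | $683.14
5 | $683.14 | $211.00 | $472.14
6 | $472.14 | $211.00 | $261.14
7 | $261.14 | $211.00 | $50.14
8 | $50.14 | $50.14 | $0.00

$50.14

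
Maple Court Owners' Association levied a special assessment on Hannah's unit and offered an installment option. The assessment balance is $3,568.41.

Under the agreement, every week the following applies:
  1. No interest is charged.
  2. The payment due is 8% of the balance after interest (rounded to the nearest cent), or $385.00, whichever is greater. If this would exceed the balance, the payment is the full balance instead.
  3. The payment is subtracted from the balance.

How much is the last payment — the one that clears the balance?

Week 1: $3,568.41 − $385.00 → $3,183.41
Week 2: $3,183.41 − $385.00 → $2,798.41
Week 3: $2,798.41 − $385.00 → $2,413.41
Week 4: $2,413.41 − $385.00 → $2,028.41
Week 5: $2,028.41 − $385.00 → $1,643.41
Week 6: $1,643.41 − $385.00 → $1,258.41
Week 7: $1,258.41 − $385.00 → $873.41
Week 8: $873.41 − $385.00 → $488.41
Week 9: $488.41 − $385.00 → $103.41
Week 10: $103.41 − $103.41 → $0.00

$103.41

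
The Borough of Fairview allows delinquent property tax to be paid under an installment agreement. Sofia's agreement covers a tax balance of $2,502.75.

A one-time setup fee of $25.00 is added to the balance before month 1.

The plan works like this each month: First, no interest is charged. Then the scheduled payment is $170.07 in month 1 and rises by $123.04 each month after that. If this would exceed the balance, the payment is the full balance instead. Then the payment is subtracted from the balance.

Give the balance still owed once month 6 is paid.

# | Opening | Payment | End bal
1 | $2,527.75 | $170.07 | $2,357.68
2 | $2,357.68 | $293.11 | $2,064.57
3 | $2,064.57 | $416.15 | $1,648.42
4 | $1,648.42 | $539.19 | $1,109.23
5 | $1,109.23 | $662.23 | $447.00
6 | $447.00 | $447.00 | $0.00

$0.00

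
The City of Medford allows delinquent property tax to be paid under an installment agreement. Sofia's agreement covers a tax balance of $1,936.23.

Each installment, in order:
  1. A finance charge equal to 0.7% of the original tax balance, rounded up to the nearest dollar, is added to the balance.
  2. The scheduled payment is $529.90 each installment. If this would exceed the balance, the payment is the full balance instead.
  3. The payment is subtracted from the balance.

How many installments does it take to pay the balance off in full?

4

# | Opening | Interest | Payment | End bal
1 | $1,936.23 | $14.00 | $529.90 | $1,420.33
2 | $1,420.33 | $14.00 | $529.90 | $904.43
3 | $904.43 | $14.00 | $529.90 | $388.53
4 | $388.53 | $14.00 | $402.53 | $0.00
Balance reaches $0.00 in installment 4.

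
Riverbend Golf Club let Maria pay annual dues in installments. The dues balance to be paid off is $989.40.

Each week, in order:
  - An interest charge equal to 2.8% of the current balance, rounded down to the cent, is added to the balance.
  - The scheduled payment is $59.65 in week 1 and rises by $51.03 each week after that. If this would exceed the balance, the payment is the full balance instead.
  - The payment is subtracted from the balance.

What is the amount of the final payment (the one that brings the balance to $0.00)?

$303.91

Week 1: $989.40 +$27.70 interest = $1,017.10; pay $59.65 → $957.45
Week 2: $957.45 +$26.80 interest = $984.25; pay $110.68 → $873.57
Week 3: $873.57 +$24.45 interest = $898.02; pay $161.71 → $736.31
Week 4: $736.31 +$20.61 interest = $756.92; pay $212.74 → $544.18
Week 5: $544.18 +$15.23 interest = $559.41; pay $263.77 → $295.64
Week 6: $295.64 +$8.27 interest = $303.91; pay $303.91 → $0.00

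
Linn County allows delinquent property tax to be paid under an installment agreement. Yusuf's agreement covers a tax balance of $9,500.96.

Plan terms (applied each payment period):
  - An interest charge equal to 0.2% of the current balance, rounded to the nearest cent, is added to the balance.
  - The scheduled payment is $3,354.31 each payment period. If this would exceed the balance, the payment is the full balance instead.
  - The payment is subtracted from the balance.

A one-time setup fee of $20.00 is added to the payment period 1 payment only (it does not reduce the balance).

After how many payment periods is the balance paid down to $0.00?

3

Payment period 1: $9,500.96 +$19.00 interest = $9,519.96; pay $3,354.31 (+ $20.00 fee) → $6,165.65
Payment period 2: $6,165.65 +$12.33 interest = $6,177.98; pay $3,354.31 → $2,823.67
Payment period 3: $2,823.67 +$5.65 interest = $2,829.32; pay $2,829.32 → $0.00
Balance reaches $0.00 in payment period 3.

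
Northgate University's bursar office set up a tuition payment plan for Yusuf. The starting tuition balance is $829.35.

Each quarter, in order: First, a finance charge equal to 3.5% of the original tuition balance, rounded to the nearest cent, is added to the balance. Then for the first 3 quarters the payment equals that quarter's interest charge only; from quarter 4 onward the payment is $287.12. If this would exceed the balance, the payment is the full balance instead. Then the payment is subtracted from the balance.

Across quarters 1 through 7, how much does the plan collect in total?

# | Opening | Interest | Payment | End bal
1 | $829.35 | $29.03 | $29.03 | $829.35
2 | $829.35 | $29.03 | $29.03 | $829.35
3 | $829.35 | $29.03 | $29.03 | $829.35
4 | $829.35 | $29.03 | $287.12 | $571.26
5 | $571.26 | $29.03 | $287.12 | $313.17
6 | $313.17 | $29.03 | $287.12 | $55.08
7 | $55.08 | $29.03 | $84.11 | $0.00
Total paid: $1,032.56

$1,032.56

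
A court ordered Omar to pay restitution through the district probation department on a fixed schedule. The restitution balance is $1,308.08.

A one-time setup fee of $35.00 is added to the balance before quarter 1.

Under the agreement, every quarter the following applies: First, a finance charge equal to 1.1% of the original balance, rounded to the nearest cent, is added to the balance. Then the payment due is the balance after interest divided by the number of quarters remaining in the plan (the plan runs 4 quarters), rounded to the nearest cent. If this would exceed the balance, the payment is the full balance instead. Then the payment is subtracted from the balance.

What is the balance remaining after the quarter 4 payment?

Quarter 1: opening $1,343.08; interest $14.39 → $1,357.47; payment $339.37; balance $1,018.10
Quarter 2: opening $1,018.10; interest $14.39 → $1,032.49; payment $344.16; balance $688.33
Quarter 3: opening $688.33; interest $14.39 → $702.72; payment $351.36; balance $351.36
Quarter 4: opening $351.36; interest $14.39 → $365.75; payment $365.75; balance $0.00

$0.00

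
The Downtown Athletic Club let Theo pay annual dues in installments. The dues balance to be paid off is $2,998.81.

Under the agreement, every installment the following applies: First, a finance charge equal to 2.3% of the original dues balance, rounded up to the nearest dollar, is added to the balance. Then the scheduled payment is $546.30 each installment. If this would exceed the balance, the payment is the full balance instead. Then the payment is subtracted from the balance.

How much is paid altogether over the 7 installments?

Installment 1: opening $2,998.81; interest $69.00 → $3,067.81; payment $546.30; balance $2,521.51
Installment 2: opening $2,521.51; interest $69.00 → $2,590.51; payment $546.30; balance $2,044.21
Installment 3: opening $2,044.21; interest $69.00 → $2,113.21; payment $546.30; balance $1,566.91
Installment 4: opening $1,566.91; interest $69.00 → $1,635.91; payment $546.30; balance $1,089.61
Installment 5: opening $1,089.61; interest $69.00 → $1,158.61; payment $546.30; balance $612.31
Installment 6: opening $612.31; interest $69.00 → $681.31; payment $546.30; balance $135.01
Installment 7: opening $135.01; interest $69.00 → $204.01; payment $204.01; balance $0.00
Total paid: $3,481.81

$3,481.81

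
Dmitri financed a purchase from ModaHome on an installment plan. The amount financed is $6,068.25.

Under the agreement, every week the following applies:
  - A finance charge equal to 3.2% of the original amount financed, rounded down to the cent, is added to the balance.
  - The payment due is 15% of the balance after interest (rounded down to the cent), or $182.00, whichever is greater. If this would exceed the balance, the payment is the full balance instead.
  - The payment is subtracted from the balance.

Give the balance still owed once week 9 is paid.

Week 1: $6,068.25 +$194.18 interest = $6,262.43; pay $939.36 → $5,323.07
Week 2: $5,323.07 +$194.18 interest = $5,517.25; pay $827.58 → $4,689.67
Week 3: $4,689.67 +$194.18 interest = $4,883.85; pay $732.57 → $4,151.28
Week 4: $4,151.28 +$194.18 interest = $4,345.46; pay $651.81 → $3,693.65
Week 5: $3,693.65 +$194.18 interest = $3,887.83; pay $583.17 → $3,304.66
Week 6: $3,304.66 +$194.18 interest = $3,498.84; pay $524.82 → $2,974.02
Week 7: $2,974.02 +$194.18 interest = $3,168.20; pay $475.23 → $2,692.97
Week 8: $2,692.97 +$194.18 interest = $2,887.15; pay $433.07 → $2,454.08
Week 9: $2,454.08 +$194.18 interest = $2,648.26; pay $397.23 → $2,251.03

$2,251.03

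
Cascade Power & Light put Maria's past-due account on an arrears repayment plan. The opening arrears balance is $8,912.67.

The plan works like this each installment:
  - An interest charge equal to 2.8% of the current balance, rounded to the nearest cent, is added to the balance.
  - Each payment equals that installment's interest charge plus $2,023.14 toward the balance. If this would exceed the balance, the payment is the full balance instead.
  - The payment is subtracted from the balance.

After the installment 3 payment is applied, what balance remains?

$2,843.25

# | Opening | Interest | Payment | End bal
1 | $8,912.67 | $249.55 | $2,272.69 | $6,889.53
2 | $6,889.53 | $192.91 | $2,216.05 | $4,866.39
3 | $4,866.39 | $136.26 | $2,159.40 | $2,843.25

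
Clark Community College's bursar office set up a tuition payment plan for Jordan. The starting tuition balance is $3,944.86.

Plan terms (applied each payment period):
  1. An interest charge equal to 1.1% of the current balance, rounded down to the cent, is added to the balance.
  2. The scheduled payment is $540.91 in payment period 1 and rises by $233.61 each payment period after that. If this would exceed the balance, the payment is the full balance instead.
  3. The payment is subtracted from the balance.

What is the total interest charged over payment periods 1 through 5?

Payment period 1: opening $3,944.86; interest $43.39 → $3,988.25; payment $540.91; balance $3,447.34
Payment period 2: opening $3,447.34; interest $37.92 → $3,485.26; payment $774.52; balance $2,710.74
Payment period 3: opening $2,710.74; interest $29.81 → $2,740.55; payment $1,008.13; balance $1,732.42
Payment period 4: opening $1,732.42; interest $19.05 → $1,751.47; payment $1,241.74; balance $509.73
Payment period 5: opening $509.73; interest $5.60 → $515.33; payment $515.33; balance $0.00
Total interest: $43.39 + $37.92 + $29.81 + $19.05 + $5.60 = $135.77

$135.77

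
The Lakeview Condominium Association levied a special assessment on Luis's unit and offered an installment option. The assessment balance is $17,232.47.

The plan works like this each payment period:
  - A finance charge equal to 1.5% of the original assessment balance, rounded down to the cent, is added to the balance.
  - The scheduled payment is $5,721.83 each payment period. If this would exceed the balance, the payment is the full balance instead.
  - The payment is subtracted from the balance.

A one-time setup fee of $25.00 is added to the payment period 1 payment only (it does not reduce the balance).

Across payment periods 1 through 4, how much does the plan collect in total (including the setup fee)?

Payment period 1: $17,232.47 +$258.48 interest = $17,490.95; pay $5,721.83 (+ $25.00 fee) → $11,769.12
Payment period 2: $11,769.12 +$258.48 interest = $12,027.60; pay $5,721.83 → $6,305.77
Payment period 3: $6,305.77 +$258.48 interest = $6,564.25; pay $5,721.83 → $842.42
Payment period 4: $842.42 +$258.48 interest = $1,100.90; pay $1,100.90 → $0.00
Total paid: $18,291.39

$18,291.39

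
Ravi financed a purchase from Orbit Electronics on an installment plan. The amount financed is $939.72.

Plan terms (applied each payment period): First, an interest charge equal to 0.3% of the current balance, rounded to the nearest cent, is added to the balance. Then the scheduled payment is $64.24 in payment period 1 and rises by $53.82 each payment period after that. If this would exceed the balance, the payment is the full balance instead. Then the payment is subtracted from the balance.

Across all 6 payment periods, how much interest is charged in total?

Payment period 1: opening $939.72; interest $2.82 → $942.54; payment $64.24; balance $878.30
Payment period 2: opening $878.30; interest $2.63 → $880.93; payment $118.06; balance $762.87
Payment period 3: opening $762.87; interest $2.29 → $765.16; payment $171.88; balance $593.28
Payment period 4: opening $593.28; interest $1.78 → $595.06; payment $225.70; balance $369.36
Payment period 5: opening $369.36; interest $1.11 → $370.47; payment $279.52; balance $90.95
Payment period 6: opening $90.95; interest $0.27 → $91.22; payment $91.22; balance $0.00
Total interest: $2.82 + $2.63 + $2.29 + $1.78 + $1.11 + $0.27 = $10.90

$10.90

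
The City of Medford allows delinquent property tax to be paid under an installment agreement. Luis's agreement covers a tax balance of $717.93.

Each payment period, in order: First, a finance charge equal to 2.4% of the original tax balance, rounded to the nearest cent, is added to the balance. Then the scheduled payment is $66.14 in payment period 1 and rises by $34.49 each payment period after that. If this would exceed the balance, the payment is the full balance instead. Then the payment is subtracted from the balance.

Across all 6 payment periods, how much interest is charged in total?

Payment period 1: $717.93 +$17.23 interest = $735.16; pay $66.14 → $669.02
Payment period 2: $669.02 +$17.23 interest = $686.25; pay $100.63 → $585.62
Payment period 3: $585.62 +$17.23 interest = $602.85; pay $135.12 → $467.73
Payment period 4: $467.73 +$17.23 interest = $484.96; pay $169.61 → $315.35
Payment period 5: $315.35 +$17.23 interest = $332.58; pay $204.10 → $128.48
Payment period 6: $128.48 +$17.23 interest = $145.71; pay $145.71 → $0.00
Total interest: $17.23 + $17.23 + $17.23 + $17.23 + $17.23 + $17.23 = $103.38

$103.38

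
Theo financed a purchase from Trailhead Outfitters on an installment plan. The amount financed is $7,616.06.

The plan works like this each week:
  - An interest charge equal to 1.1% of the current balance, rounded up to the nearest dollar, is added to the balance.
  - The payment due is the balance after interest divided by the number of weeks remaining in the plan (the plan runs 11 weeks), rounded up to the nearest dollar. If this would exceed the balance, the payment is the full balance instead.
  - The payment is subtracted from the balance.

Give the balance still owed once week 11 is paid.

Week 1: opening $7,616.06; interest $84.00 → $7,700.06; payment $701.00; balance $6,999.06
Week 2: opening $6,999.06; interest $77.00 → $7,076.06; payment $708.00; balance $6,368.06
Week 3: opening $6,368.06; interest $71.00 → $6,439.06; payment $716.00; balance $5,723.06
Week 4: opening $5,723.06; interest $63.00 → $5,786.06; payment $724.00; balance $5,062.06
Week 5: opening $5,062.06; interest $56.00 → $5,118.06; payment $732.00; balance $4,386.06
Week 6: opening $4,386.06; interest $49.00 → $4,435.06; payment $740.00; balance $3,695.06
Week 7: opening $3,695.06; interest $41.00 → $3,736.06; payment $748.00; balance $2,988.06
Week 8: opening $2,988.06; interest $33.00 → $3,021.06; payment $756.00; balance $2,265.06
Week 9: opening $2,265.06; interest $25.00 → $2,290.06; payment $764.00; balance $1,526.06
Week 10: opening $1,526.06; interest $17.00 → $1,543.06; payment $772.00; balance $771.06
Week 11: opening $771.06; interest $9.00 → $780.06; payment $780.06; balance $0.00

$0.00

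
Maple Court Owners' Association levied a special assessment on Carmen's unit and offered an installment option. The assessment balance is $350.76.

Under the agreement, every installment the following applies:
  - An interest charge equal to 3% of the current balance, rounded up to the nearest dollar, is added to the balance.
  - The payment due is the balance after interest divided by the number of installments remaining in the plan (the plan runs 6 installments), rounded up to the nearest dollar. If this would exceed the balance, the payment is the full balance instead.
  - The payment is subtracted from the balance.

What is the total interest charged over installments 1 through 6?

$42.00

Installment 1: $350.76 +$11.00 interest = $361.76; pay $61.00 → $300.76
Installment 2: $300.76 +$10.00 interest = $310.76; pay $63.00 → $247.76
Installment 3: $247.76 +$8.00 interest = $255.76; pay $64.00 → $191.76
Installment 4: $191.76 +$6.00 interest = $197.76; pay $66.00 → $131.76
Installment 5: $131.76 +$4.00 interest = $135.76; pay $68.00 → $67.76
Installment 6: $67.76 +$3.00 interest = $70.76; pay $70.76 → $0.00
Total interest: $11.00 + $10.00 + $8.00 + $6.00 + $4.00 + $3.00 = $42.00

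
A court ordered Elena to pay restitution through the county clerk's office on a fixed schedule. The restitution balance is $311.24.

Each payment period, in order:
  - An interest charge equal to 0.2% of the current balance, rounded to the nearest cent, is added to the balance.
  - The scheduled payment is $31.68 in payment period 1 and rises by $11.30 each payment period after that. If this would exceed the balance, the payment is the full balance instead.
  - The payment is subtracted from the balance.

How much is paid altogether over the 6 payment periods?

Payment period 1: $311.24 +$0.62 interest = $311.86; pay $31.68 → $280.18
Payment period 2: $280.18 +$0.56 interest = $280.74; pay $42.98 → $237.76
Payment period 3: $237.76 +$0.48 interest = $238.24; pay $54.28 → $183.96
Payment period 4: $183.96 +$0.37 interest = $184.33; pay $65.58 → $118.75
Payment period 5: $118.75 +$0.24 interest = $118.99; pay $76.88 → $42.11
Payment period 6: $42.11 +$0.08 interest = $42.19; pay $42.19 → $0.00
Total paid: $313.59

$313.59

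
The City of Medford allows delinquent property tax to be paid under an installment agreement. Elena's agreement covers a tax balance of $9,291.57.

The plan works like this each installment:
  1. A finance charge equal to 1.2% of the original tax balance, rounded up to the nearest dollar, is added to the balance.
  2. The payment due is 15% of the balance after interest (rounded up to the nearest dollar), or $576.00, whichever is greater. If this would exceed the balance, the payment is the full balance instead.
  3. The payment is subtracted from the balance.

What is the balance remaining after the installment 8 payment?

$2,943.57

# | Opening | Interest | Payment | End bal
1 | $9,291.57 | $112.00 | $1,411.00 | $7,992.57
2 | $7,992.57 | $112.00 | $1,216.00 | $6,888.57
3 | $6,888.57 | $112.00 | $1,051.00 | $5,949.57
4 | $5,949.57 | $112.00 | $910.00 | $5,151.57
5 | $5,151.57 | $112.00 | $790.00 | $4,473.57
6 | $4,473.57 | $112.00 | $688.00 | $3,897.57
7 | $3,897.57 | $112.00 | $602.00 | $3,407.57
8 | $3,407.57 | $112.00 | $576.00 | $2,943.57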